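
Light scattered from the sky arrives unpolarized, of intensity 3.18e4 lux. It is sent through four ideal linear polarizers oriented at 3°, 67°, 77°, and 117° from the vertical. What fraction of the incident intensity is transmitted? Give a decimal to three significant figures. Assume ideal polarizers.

Unpolarized light through the first polarizer → I₁ = 3.18e4 lux/2 = 1.59e+04 lux, polarized at 3°.
I₂ = I₁ · cos²(64°) = 1.59e+04 · 0.1922 = 3055 lux.
I₃ = I₂ · cos²(10°) = 3055 · 0.9698 = 2963 lux.
I₄ = I₃ · cos²(40°) = 2963 · 0.5868 = 1739 lux.
Transmitted fraction = 0.05468.

I/I₀ ≈ 0.0547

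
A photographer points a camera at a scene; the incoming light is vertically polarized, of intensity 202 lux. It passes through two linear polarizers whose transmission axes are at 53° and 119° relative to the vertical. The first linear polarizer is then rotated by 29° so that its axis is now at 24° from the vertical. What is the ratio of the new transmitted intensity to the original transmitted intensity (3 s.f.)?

Before rotation:
I₁ = I₀ cos²(53° − 0°) = I₀ cos²(53°) = 0.3622 I₀.
I₂ = I₁ cos²(119° − 53°) = 0.3622 I₀ · cos²(66°) = 0.05992 I₀.
After rotation:
I₁ = I₀ cos²(24° − 0°) = I₀ cos²(24°) = 0.8346 I₀.
Angle between axes 1 and 2: 85°. I₂ = 0.8346 I₀ · cos²(85°) = 0.006339 I₀.
Ratio = 0.006339 / 0.05992 = 0.1058.

I_new/I_old ≈ 0.106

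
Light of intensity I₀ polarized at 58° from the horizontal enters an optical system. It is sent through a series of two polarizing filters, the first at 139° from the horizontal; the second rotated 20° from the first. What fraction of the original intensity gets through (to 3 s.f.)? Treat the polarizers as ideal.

≈ 0.0216 I₀

By Malus's law, I₁ = I₀ cos²(139° − 58°) = I₀ cos²(81°) = 0.02447 I₀.
I₂ = I₁ cos²(20°) = 0.02447 · 0.883 I₀ = 0.02161 I₀.
Transmitted fraction = 0.02161.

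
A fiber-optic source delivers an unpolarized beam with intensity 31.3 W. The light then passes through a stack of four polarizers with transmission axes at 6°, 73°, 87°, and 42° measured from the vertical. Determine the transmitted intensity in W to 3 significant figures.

I ≈ 1.12 W

Unpolarized light through the first polarizer → I₁ = 31.3 W/2 = 15.65 W, polarized at 6°.
I₂ = I₁ · cos²(67°) = 15.65 · 0.1527 = 2.389 W.
I₃ = I₂ · cos²(14°) = 2.389 · 0.9415 = 2.249 W.
I₄ = I₃ · cos²(45°) = 2.249 · 0.5 = 1.125 W.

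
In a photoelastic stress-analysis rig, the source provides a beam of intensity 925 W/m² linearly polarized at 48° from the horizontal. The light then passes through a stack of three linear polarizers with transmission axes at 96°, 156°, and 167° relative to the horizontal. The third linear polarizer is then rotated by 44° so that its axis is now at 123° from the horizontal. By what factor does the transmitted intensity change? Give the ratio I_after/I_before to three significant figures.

Before rotation:
By Malus's law, I₁ = I₀ cos²(96° − 48°) = I₀ cos²(48°) = 0.4477 I₀.
I₂ = I₁ cos²(156° − 96°) = 0.4477 I₀ · cos²(60°) = 0.1119 I₀.
I₃ = I₂ cos²(167° − 156°) = 0.1119 I₀ · cos²(11°) = 0.1079 I₀.
After rotation:
I₁ = I₀ cos²(96° − 48°) = I₀ cos²(48°) = 0.4477 I₀.
I₂ = I₁ cos²(156° − 96°) = 0.4477 I₀ · cos²(60°) = 0.1119 I₀.
I₃ = I₂ cos²(123° − 156°) = 0.1119 I₀ · cos²(33°) = 0.07873 I₀.
Ratio = 0.07873 / 0.1079 = 0.7299.

I_new/I_old ≈ 0.730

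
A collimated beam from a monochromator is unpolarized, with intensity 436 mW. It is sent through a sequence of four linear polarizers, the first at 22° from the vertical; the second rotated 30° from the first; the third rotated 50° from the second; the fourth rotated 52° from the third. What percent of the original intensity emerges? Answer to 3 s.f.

Unpolarized light through the first polarizer → I₁ = 436 mW/2 = 218 mW, polarized at 22°.
I₂ = I₁ · cos²(30°) = 218 · 0.75 = 163.5 mW.
I₃ = I₂ · cos²(50°) = 163.5 · 0.4132 = 67.55 mW.
I₄ = I₃ · cos²(52°) = 67.55 · 0.379 = 25.61 mW.
That is 5.873% of the incident intensity.

≈ 5.87%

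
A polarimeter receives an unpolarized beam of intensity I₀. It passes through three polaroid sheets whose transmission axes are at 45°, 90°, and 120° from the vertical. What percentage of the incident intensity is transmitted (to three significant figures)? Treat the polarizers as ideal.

Unpolarized light through the first polarizer → I₁ = ½ I₀, now polarized at 45°.
I₂ = I₁ cos²(90° − 45°) = 0.5 I₀ · cos²(45°) = 0.25 I₀.
I₃ = I₂ cos²(120° − 90°) = 0.25 I₀ · cos²(30°) = 0.1875 I₀.
That is 18.75% of the incident intensity.

≈ 18.8%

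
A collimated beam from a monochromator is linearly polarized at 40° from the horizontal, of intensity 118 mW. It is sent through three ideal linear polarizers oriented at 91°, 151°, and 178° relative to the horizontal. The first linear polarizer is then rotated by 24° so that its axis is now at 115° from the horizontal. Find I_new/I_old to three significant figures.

I_new/I_old ≈ 0.443

Before rotation:
By Malus's law, I₁ = I₀ cos²(91° − 40°) = I₀ cos²(51°) = 0.396 I₀.
I₂ = I₁ cos²(151° − 91°) = 0.396 I₀ · cos²(60°) = 0.09901 I₀.
I₃ = I₂ cos²(178° − 151°) = 0.09901 I₀ · cos²(27°) = 0.0786 I₀.
After rotation:
I₁ = I₀ cos²(115° − 40°) = I₀ cos²(75°) = 0.06699 I₀.
I₂ = I₁ cos²(151° − 115°) = 0.06699 I₀ · cos²(36°) = 0.04384 I₀.
I₃ = I₂ cos²(178° − 151°) = 0.04384 I₀ · cos²(27°) = 0.03481 I₀.
Ratio = 0.03481 / 0.0786 = 0.4428.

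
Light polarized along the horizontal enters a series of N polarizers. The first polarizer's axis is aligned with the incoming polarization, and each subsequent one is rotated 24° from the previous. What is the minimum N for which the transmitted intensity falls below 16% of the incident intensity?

First polarizer is aligned with the polarization: full transmission.
Each further stage multiplies by cos²(24°) = 0.8346.
After N polarizers: T = 0.8346^(N−1). Require T < 0.16 ⇒ N−1 > ln(0.16)/ln(0.8346) = 10.13, so N−1 ≥ 11 and N = 12.
Check: N=12 gives T = 0.1368 < 0.16; N=11 gives T = 0.1639.

N = 12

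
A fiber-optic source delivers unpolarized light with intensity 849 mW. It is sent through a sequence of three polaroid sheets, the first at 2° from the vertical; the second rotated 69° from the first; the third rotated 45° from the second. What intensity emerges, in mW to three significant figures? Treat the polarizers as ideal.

I ≈ 27.3 mW

Unpolarized light through the first polarizer → I₁ = 849 mW/2 = 424.5 mW, polarized at 2°.
I₂ = I₁ · cos²(69°) = 424.5 · 0.1284 = 54.52 mW.
I₃ = I₂ · cos²(45°) = 54.52 · 0.5 = 27.26 mW.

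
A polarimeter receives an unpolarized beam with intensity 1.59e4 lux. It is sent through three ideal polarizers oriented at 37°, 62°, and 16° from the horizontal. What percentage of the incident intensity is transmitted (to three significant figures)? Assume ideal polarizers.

≈ 19.8%

Unpolarized light through the first polarizer → I₁ = 1.59e4 lux/2 = 7950 lux, polarized at 37°.
I₂ = I₁ · cos²(25°) = 7950 · 0.8214 = 6530 lux.
I₃ = I₂ · cos²(46°) = 6530 · 0.4826 = 3151 lux.
That is 19.82% of the incident intensity.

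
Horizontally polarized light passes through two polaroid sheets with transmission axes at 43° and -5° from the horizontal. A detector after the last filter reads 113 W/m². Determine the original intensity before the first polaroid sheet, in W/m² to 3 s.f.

I₀ ≈ 472 W/m²

I₁ = I₀ cos²(43° − 0°) = I₀ cos²(43°) = 0.5349 I₀.
I₂ = I₁ cos²(-5° − 43°) = 0.5349 I₀ · cos²(48°) = 0.2395 I₀.
So 113 W/m² = 0.2395 I₀, giving I₀ = 113/0.2395 = 471.8 W/m².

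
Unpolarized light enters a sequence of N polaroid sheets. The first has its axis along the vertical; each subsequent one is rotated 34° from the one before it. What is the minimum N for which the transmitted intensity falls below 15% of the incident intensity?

N = 5

First polarizer halves the unpolarized light: factor 1/2.
Each further stage multiplies by cos²(34°) = 0.6873.
After N polarizers: T = 0.5·0.6873^(N−1). Require T < 0.15 ⇒ N−1 > ln(0.15/0.5)/ln(0.6873) = 3.21, so N−1 ≥ 4 and N = 5.
Check: N=5 gives T = 0.1116 < 0.15; N=4 gives T = 0.1623.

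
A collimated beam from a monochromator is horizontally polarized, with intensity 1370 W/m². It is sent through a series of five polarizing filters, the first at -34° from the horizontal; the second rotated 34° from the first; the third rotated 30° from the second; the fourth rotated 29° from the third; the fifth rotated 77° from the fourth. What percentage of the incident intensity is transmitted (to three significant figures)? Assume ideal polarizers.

≈ 1.37%

By Malus's law, I₁ = 1370 W/m² · cos²(34°) = 941.6 W/m².
I₂ = I₁ · cos²(34°) = 941.6 · 0.6873 = 647.2 W/m².
I₃ = I₂ · cos²(30°) = 647.2 · 0.75 = 485.4 W/m².
I₄ = I₃ · cos²(29°) = 485.4 · 0.765 = 371.3 W/m².
I₅ = I₄ · cos²(77°) = 371.3 · 0.0506 = 18.79 W/m².
That is 1.371% of the incident intensity.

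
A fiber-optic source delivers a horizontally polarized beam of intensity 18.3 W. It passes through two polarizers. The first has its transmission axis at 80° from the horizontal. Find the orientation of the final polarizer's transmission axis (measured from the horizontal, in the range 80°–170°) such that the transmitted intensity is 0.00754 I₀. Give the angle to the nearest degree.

θ ≈ 140°

I₁ = I₀ cos²(80° − 0°) = I₀ cos²(80°) = 0.03015 I₀.
Need I₂/I₀ = 0.00754, so cos²(θ − 80°) = 0.00754 / 0.03015 = 0.2501.
θ − 80° = arccos(√0.2501) = 60.0°, giving θ ≈ 80 + 60.0 = 140.0°.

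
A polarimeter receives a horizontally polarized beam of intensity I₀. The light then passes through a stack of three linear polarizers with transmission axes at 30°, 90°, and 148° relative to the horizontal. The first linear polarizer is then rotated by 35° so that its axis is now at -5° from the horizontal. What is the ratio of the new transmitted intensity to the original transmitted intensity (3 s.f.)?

I_new/I_old ≈ 0.0402

Before rotation:
By Malus's law, I₁ = I₀ cos²(30° − 0°) = I₀ cos²(30°) = 0.75 I₀.
I₂ = I₁ cos²(90° − 30°) = 0.75 I₀ · cos²(60°) = 0.1875 I₀.
I₃ = I₂ cos²(148° − 90°) = 0.1875 I₀ · cos²(58°) = 0.05265 I₀.
After rotation:
I₁ = I₀ cos²(-5° − 0°) = I₀ cos²(5°) = 0.9924 I₀.
Angle between axes 1 and 2: 85°. I₂ = 0.9924 I₀ · cos²(85°) = 0.007538 I₀.
I₃ = I₂ cos²(148° − 90°) = 0.007538 I₀ · cos²(58°) = 0.002117 I₀.
Ratio = 0.002117 / 0.05265 = 0.0402.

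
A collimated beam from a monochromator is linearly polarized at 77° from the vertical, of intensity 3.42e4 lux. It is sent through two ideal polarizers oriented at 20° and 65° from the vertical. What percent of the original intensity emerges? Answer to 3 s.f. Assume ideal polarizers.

≈ 14.8%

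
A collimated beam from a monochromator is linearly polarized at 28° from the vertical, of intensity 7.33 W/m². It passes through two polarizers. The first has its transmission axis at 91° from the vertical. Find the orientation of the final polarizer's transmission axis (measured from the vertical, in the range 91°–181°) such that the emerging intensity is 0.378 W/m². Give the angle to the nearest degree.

I₁ = I₀ cos²(91° − 28°) = I₀ cos²(63°) = 0.2061 I₀.
Target fraction: 0.378 / 7.33 W/m² = 0.05157 of I₀.
Need I₂/I₀ = 0.05157, so cos²(θ − 91°) = 0.05157 / 0.2061 = 0.2502.
θ − 91° = arccos(√0.2502) = 60.0°, giving θ ≈ 91 + 60.0 = 151.0°.

θ ≈ 151°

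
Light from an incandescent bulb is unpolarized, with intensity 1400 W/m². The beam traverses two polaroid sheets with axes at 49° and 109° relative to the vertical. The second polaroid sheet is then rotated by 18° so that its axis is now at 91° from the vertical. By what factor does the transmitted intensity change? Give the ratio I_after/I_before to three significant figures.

I_new/I_old ≈ 2.21

Before rotation:
Unpolarized light through the first polarizer → I₁ = ½ I₀, now polarized at 49°.
I₂ = I₁ cos²(109° − 49°) = 0.5 I₀ · cos²(60°) = 0.125 I₀.
After rotation:
Unpolarized light through the first polarizer → I₁ = ½ I₀, now polarized at 49°.
I₂ = I₁ cos²(91° − 49°) = 0.5 I₀ · cos²(42°) = 0.2761 I₀.
Ratio = 0.2761 / 0.125 = 2.209.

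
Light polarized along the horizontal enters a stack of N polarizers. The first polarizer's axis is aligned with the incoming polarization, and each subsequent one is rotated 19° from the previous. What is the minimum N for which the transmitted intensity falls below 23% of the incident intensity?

First polarizer is aligned with the polarization: full transmission.
Each further stage multiplies by cos²(19°) = 0.894.
After N polarizers: T = 0.894^(N−1). Require T < 0.23 ⇒ N−1 > ln(0.23)/ln(0.894) = 13.12, so N−1 ≥ 14 and N = 15.
Check: N=15 gives T = 0.2083 < 0.23; N=14 gives T = 0.233.

N = 15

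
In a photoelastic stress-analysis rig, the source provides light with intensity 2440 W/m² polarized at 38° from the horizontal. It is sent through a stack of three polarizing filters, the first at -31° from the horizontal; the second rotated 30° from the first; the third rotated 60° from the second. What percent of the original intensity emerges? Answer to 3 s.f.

I₁ = 2440 W/m² · cos²(69°) = 313.4 W/m².
I₂ = I₁ · cos²(30°) = 313.4 · 0.75 = 235 W/m².
I₃ = I₂ · cos²(60°) = 235 · 0.25 = 58.76 W/m².
That is 2.408% of the incident intensity.

≈ 2.41%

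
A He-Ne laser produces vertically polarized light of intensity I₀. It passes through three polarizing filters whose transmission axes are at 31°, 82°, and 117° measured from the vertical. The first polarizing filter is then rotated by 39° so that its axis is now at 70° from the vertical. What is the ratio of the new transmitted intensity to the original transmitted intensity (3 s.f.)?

I_new/I_old ≈ 0.385

Before rotation:
I₁ = I₀ cos²(31° − 0°) = I₀ cos²(31°) = 0.7347 I₀.
I₂ = I₁ cos²(82° − 31°) = 0.7347 I₀ · cos²(51°) = 0.291 I₀.
I₃ = I₂ cos²(117° − 82°) = 0.291 I₀ · cos²(35°) = 0.1953 I₀.
After rotation:
I₁ = I₀ cos²(70° − 0°) = I₀ cos²(70°) = 0.117 I₀.
I₂ = I₁ cos²(82° − 70°) = 0.117 I₀ · cos²(12°) = 0.1119 I₀.
I₃ = I₂ cos²(117° − 82°) = 0.1119 I₀ · cos²(35°) = 0.0751 I₀.
Ratio = 0.0751 / 0.1953 = 0.3846.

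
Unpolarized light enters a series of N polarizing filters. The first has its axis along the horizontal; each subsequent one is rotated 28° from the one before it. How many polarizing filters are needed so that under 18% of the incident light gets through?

N = 6

First polarizer halves the unpolarized light: factor 1/2.
Each further stage multiplies by cos²(28°) = 0.7796.
After N polarizers: T = 0.5·0.7796^(N−1). Require T < 0.18 ⇒ N−1 > ln(0.18/0.5)/ln(0.7796) = 4.10, so N−1 ≥ 5 and N = 6.
Check: N=6 gives T = 0.144 < 0.18; N=5 gives T = 0.1847.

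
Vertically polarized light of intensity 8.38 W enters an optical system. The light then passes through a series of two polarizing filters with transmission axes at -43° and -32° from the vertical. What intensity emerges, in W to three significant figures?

I₁ = 8.38 W · cos²(43°) = 4.482 W.
I₂ = I₁ · cos²(11°) = 4.482 · 0.9636 = 4.319 W.

I ≈ 4.32 W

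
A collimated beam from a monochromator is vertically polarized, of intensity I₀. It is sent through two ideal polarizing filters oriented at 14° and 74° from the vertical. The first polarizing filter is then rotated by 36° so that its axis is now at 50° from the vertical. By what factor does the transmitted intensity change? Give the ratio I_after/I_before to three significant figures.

I_new/I_old ≈ 1.47

Before rotation:
By Malus's law, I₁ = I₀ cos²(14° − 0°) = I₀ cos²(14°) = 0.9415 I₀.
I₂ = I₁ cos²(74° − 14°) = 0.9415 I₀ · cos²(60°) = 0.2354 I₀.
After rotation:
I₁ = I₀ cos²(50° − 0°) = I₀ cos²(50°) = 0.4132 I₀.
I₂ = I₁ cos²(74° − 50°) = 0.4132 I₀ · cos²(24°) = 0.3448 I₀.
Ratio = 0.3448 / 0.2354 = 1.465.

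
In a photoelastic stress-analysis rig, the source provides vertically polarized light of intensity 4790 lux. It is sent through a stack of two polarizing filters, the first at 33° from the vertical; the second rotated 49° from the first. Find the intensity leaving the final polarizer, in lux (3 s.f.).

I ≈ 1450 lux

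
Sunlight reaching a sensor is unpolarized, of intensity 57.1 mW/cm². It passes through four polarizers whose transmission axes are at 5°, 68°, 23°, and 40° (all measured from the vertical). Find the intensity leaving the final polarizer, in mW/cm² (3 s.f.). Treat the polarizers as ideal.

Unpolarized light through the first polarizer → I₁ = 57.1 mW/cm²/2 = 28.55 mW/cm², polarized at 5°.
I₂ = I₁ · cos²(63°) = 28.55 · 0.2061 = 5.884 mW/cm².
I₃ = I₂ · cos²(45°) = 5.884 · 0.5 = 2.942 mW/cm².
I₄ = I₃ · cos²(17°) = 2.942 · 0.9145 = 2.691 mW/cm².

I ≈ 2.69 mW/cm²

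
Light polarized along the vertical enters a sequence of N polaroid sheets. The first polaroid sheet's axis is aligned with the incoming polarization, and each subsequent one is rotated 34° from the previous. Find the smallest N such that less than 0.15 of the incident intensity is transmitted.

N = 7

First polarizer is aligned with the polarization: full transmission.
Each further stage multiplies by cos²(34°) = 0.6873.
After N polarizers: T = 0.6873^(N−1). Require T < 0.15 ⇒ N−1 > ln(0.15)/ln(0.6873) = 5.06, so N−1 ≥ 6 and N = 7.
Check: N=7 gives T = 0.1054 < 0.15; N=6 gives T = 0.1534.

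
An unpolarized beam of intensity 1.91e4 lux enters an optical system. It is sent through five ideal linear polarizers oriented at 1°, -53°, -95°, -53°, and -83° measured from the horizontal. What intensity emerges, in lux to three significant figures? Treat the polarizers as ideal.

I ≈ 755 lux

Unpolarized light through the first polarizer → I₁ = 1.91e4 lux/2 = 9550 lux, polarized at 1°.
I₂ = I₁ · cos²(54°) = 9550 · 0.3455 = 3299 lux.
I₃ = I₂ · cos²(42°) = 3299 · 0.5523 = 1822 lux.
I₄ = I₃ · cos²(42°) = 1822 · 0.5523 = 1006 lux.
I₅ = I₄ · cos²(30°) = 1006 · 0.75 = 754.7 lux.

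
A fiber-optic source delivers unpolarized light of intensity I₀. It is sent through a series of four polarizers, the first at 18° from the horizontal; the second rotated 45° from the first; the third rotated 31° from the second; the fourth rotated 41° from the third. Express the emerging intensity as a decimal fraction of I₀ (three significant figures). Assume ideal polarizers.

≈ 0.105 I₀

Unpolarized light through the first polarizer → I₁ = ½ I₀, now polarized at 18°.
I₂ = I₁ cos²(45°) = 0.5 · 0.5 I₀ = 0.25 I₀.
I₃ = I₂ cos²(31°) = 0.25 · 0.7347 I₀ = 0.1837 I₀.
I₄ = I₃ cos²(41°) = 0.1837 · 0.5696 I₀ = 0.1046 I₀.
Transmitted fraction = 0.1046.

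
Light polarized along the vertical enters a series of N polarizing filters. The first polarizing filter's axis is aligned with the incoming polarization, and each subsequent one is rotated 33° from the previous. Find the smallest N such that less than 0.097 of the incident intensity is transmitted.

N = 8

First polarizer is aligned with the polarization: full transmission.
Each further stage multiplies by cos²(33°) = 0.7034.
After N polarizers: T = 0.7034^(N−1). Require T < 0.097 ⇒ N−1 > ln(0.097)/ln(0.7034) = 6.63, so N−1 ≥ 7 and N = 8.
Check: N=8 gives T = 0.08517 < 0.097; N=7 gives T = 0.1211.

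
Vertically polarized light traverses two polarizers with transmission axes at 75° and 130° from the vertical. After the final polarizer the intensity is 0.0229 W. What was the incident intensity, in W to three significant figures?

By Malus's law, I₁ = I₀ cos²(75° − 0°) = I₀ cos²(75°) = 0.06699 I₀.
I₂ = I₁ cos²(130° − 75°) = 0.06699 I₀ · cos²(55°) = 0.02204 I₀.
So 0.0229 W = 0.02204 I₀, giving I₀ = 0.0229/0.02204 = 1.039 W.

I₀ ≈ 1.04 W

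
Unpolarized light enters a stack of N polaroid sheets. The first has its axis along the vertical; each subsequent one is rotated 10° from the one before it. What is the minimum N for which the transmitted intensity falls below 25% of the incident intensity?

First polarizer halves the unpolarized light: factor 1/2.
Each further stage multiplies by cos²(10°) = 0.9698.
After N polarizers: T = 0.5·0.9698^(N−1). Require T < 0.25 ⇒ N−1 > ln(0.25/0.5)/ln(0.9698) = 22.64, so N−1 ≥ 23 and N = 24.
Check: N=24 gives T = 0.2473 < 0.25; N=23 gives T = 0.2549.

N = 24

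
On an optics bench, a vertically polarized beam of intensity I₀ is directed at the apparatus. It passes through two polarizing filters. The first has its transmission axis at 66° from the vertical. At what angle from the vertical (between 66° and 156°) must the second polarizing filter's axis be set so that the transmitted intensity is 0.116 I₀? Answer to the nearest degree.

I₁ = I₀ cos²(66° − 0°) = I₀ cos²(66°) = 0.1654 I₀.
Need I₂/I₀ = 0.116, so cos²(θ − 66°) = 0.116 / 0.1654 = 0.7012.
θ − 66° = arccos(√0.7012) = 33.1°, giving θ ≈ 66 + 33.1 = 99.1°.

θ ≈ 99°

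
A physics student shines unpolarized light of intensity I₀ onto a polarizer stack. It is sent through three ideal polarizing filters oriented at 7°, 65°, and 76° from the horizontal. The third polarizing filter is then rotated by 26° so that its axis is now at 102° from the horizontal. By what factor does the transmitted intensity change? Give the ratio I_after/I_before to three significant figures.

I_new/I_old ≈ 0.662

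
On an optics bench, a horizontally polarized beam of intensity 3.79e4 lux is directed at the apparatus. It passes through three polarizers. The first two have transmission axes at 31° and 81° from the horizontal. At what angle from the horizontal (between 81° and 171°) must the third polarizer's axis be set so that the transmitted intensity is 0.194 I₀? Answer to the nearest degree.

θ ≈ 118°

I₁ = I₀ cos²(31° − 0°) = I₀ cos²(31°) = 0.7347 I₀.
I₂ = I₁ cos²(81° − 31°) = 0.7347 I₀ · cos²(50°) = 0.3036 I₀.
Need I₃/I₀ = 0.194, so cos²(θ − 81°) = 0.194 / 0.3036 = 0.6391.
θ − 81° = arccos(√0.6391) = 36.9°, giving θ ≈ 81 + 36.9 = 117.9°.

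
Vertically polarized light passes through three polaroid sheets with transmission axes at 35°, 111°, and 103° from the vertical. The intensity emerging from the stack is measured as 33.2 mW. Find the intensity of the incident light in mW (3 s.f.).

By Malus's law, I₁ = I₀ cos²(35° − 0°) = I₀ cos²(35°) = 0.671 I₀.
I₂ = I₁ cos²(111° − 35°) = 0.671 I₀ · cos²(76°) = 0.03927 I₀.
I₃ = I₂ cos²(103° − 111°) = 0.03927 I₀ · cos²(8°) = 0.03851 I₀.
So 33.2 mW = 0.03851 I₀, giving I₀ = 33.2/0.03851 = 862.1 mW.

I₀ ≈ 862 mW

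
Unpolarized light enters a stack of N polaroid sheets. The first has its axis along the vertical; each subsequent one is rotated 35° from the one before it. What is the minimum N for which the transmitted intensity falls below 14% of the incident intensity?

First polarizer halves the unpolarized light: factor 1/2.
Each further stage multiplies by cos²(35°) = 0.671.
After N polarizers: T = 0.5·0.671^(N−1). Require T < 0.14 ⇒ N−1 > ln(0.14/0.5)/ln(0.671) = 3.19, so N−1 ≥ 4 and N = 5.
Check: N=5 gives T = 0.1014 < 0.14; N=4 gives T = 0.1511.

N = 5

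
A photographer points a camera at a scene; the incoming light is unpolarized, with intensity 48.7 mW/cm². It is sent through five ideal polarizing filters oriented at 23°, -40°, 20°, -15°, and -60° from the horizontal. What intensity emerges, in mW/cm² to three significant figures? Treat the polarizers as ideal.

I ≈ 0.421 mW/cm²

Unpolarized light through the first polarizer → I₁ = 48.7 mW/cm²/2 = 24.35 mW/cm², polarized at 23°.
I₂ = I₁ · cos²(63°) = 24.35 · 0.2061 = 5.019 mW/cm².
I₃ = I₂ · cos²(60°) = 5.019 · 0.25 = 1.255 mW/cm².
I₄ = I₃ · cos²(35°) = 1.255 · 0.671 = 0.8419 mW/cm².
I₅ = I₄ · cos²(45°) = 0.8419 · 0.5 = 0.421 mW/cm².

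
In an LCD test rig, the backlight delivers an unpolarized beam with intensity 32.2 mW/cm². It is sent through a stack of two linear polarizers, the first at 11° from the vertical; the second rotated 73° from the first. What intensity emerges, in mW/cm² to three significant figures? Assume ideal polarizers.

I ≈ 1.38 mW/cm²

Unpolarized light through the first polarizer → I₁ = 32.2 mW/cm²/2 = 16.1 mW/cm², polarized at 11°.
I₂ = I₁ · cos²(73°) = 16.1 · 0.08548 = 1.376 mW/cm².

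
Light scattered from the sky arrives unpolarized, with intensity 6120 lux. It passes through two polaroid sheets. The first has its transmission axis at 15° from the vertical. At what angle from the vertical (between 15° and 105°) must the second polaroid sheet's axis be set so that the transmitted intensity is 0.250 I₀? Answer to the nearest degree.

θ ≈ 60°

Unpolarized light through the first polarizer → I₁ = ½ I₀, now polarized at 15°.
Need I₂/I₀ = 0.25, so cos²(θ − 15°) = 0.25 / 0.5 = 0.5.
θ − 15° = arccos(√0.5) = 45.0°, giving θ ≈ 15 + 45.0 = 60.0°.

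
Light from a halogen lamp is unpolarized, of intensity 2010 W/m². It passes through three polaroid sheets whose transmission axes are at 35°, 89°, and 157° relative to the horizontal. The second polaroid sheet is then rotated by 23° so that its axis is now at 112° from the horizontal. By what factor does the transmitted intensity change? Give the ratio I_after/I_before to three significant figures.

I_new/I_old ≈ 0.522

Before rotation:
Unpolarized light through the first polarizer → I₁ = ½ I₀, now polarized at 35°.
I₂ = I₁ cos²(89° − 35°) = 0.5 I₀ · cos²(54°) = 0.1727 I₀.
I₃ = I₂ cos²(157° − 89°) = 0.1727 I₀ · cos²(68°) = 0.02424 I₀.
After rotation:
Unpolarized light through the first polarizer → I₁ = ½ I₀, now polarized at 35°.
I₂ = I₁ cos²(112° − 35°) = 0.5 I₀ · cos²(77°) = 0.0253 I₀.
I₃ = I₂ cos²(157° − 112°) = 0.0253 I₀ · cos²(45°) = 0.01265 I₀.
Ratio = 0.01265 / 0.02424 = 0.5219.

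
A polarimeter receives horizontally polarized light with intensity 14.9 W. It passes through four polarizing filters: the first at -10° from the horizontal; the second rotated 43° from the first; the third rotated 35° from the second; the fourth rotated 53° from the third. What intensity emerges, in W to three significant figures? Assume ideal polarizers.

I₁ = 14.9 W · cos²(10°) = 14.45 W.
I₂ = I₁ · cos²(43°) = 14.45 · 0.5349 = 7.729 W.
I₃ = I₂ · cos²(35°) = 7.729 · 0.671 = 5.186 W.
I₄ = I₃ · cos²(53°) = 5.186 · 0.3622 = 1.878 W.

I ≈ 1.88 W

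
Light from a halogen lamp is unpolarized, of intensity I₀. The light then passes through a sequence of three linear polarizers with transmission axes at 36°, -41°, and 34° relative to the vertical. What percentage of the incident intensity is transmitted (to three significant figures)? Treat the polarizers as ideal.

Unpolarized light through the first polarizer → I₁ = ½ I₀, now polarized at 36°.
I₂ = I₁ cos²(-41° − 36°) = 0.5 I₀ · cos²(77°) = 0.0253 I₀.
I₃ = I₂ cos²(34° + 41°) = 0.0253 I₀ · cos²(75°) = 0.001695 I₀.
That is 0.1695% of the incident intensity.

≈ 0.169%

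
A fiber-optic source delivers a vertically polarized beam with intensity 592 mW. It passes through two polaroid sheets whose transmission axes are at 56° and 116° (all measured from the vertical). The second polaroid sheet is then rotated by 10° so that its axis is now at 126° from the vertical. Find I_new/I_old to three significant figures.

I_new/I_old ≈ 0.468

Before rotation:
By Malus's law, I₁ = I₀ cos²(56° − 0°) = I₀ cos²(56°) = 0.3127 I₀.
I₂ = I₁ cos²(116° − 56°) = 0.3127 I₀ · cos²(60°) = 0.07817 I₀.
After rotation:
I₁ = I₀ cos²(56° − 0°) = I₀ cos²(56°) = 0.3127 I₀.
I₂ = I₁ cos²(126° − 56°) = 0.3127 I₀ · cos²(70°) = 0.03658 I₀.
Ratio = 0.03658 / 0.07817 = 0.4679.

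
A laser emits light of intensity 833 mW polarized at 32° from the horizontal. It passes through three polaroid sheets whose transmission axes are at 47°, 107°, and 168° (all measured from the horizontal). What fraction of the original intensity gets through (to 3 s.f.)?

I/I₀ ≈ 0.0548

I₁ = 833 mW · cos²(15°) = 777.2 mW.
I₂ = I₁ · cos²(60°) = 777.2 · 0.25 = 194.3 mW.
I₃ = I₂ · cos²(61°) = 194.3 · 0.235 = 45.67 mW.
Transmitted fraction = 0.05482.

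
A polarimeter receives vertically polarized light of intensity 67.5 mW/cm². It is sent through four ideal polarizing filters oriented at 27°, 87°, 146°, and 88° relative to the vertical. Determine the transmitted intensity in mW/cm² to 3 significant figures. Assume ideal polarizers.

I₁ = 67.5 mW/cm² · cos²(27°) = 53.59 mW/cm².
I₂ = I₁ · cos²(60°) = 53.59 · 0.25 = 13.4 mW/cm².
I₃ = I₂ · cos²(59°) = 13.4 · 0.2653 = 3.554 mW/cm².
I₄ = I₃ · cos²(58°) = 3.554 · 0.2808 = 0.9979 mW/cm².

I ≈ 0.998 mW/cm²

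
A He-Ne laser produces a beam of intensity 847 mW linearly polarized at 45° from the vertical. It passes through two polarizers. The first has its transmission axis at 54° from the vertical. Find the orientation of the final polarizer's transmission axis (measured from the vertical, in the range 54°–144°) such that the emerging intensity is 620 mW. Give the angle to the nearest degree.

θ ≈ 84°

I₁ = I₀ cos²(54° − 45°) = I₀ cos²(9°) = 0.9755 I₀.
Target fraction: 620 / 847 mW = 0.732 of I₀.
Need I₂/I₀ = 0.732, so cos²(θ − 54°) = 0.732 / 0.9755 = 0.7504.
θ − 54° = arccos(√0.7504) = 30.0°, giving θ ≈ 54 + 30.0 = 84.0°.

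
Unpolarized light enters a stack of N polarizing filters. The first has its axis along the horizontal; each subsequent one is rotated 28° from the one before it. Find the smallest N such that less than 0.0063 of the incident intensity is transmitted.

N = 19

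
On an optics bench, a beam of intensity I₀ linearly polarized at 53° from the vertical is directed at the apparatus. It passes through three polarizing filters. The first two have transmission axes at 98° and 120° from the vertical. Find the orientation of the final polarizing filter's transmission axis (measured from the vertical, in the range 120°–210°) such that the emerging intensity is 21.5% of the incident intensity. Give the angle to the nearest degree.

θ ≈ 165°

By Malus's law, I₁ = I₀ cos²(98° − 53°) = I₀ cos²(45°) = 0.5 I₀.
I₂ = I₁ cos²(120° − 98°) = 0.5 I₀ · cos²(22°) = 0.4298 I₀.
Need I₃/I₀ = 0.215, so cos²(θ − 120°) = 0.215 / 0.4298 = 0.5002.
θ − 120° = arccos(√0.5002) = 45.0°, giving θ ≈ 120 + 45.0 = 165.0°.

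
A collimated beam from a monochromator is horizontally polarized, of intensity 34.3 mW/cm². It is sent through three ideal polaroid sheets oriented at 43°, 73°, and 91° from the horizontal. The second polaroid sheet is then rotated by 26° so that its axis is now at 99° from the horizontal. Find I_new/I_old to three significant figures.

Before rotation:
By Malus's law, I₁ = I₀ cos²(43° − 0°) = I₀ cos²(43°) = 0.5349 I₀.
I₂ = I₁ cos²(73° − 43°) = 0.5349 I₀ · cos²(30°) = 0.4012 I₀.
I₃ = I₂ cos²(91° − 73°) = 0.4012 I₀ · cos²(18°) = 0.3629 I₀.
After rotation:
I₁ = I₀ cos²(43° − 0°) = I₀ cos²(43°) = 0.5349 I₀.
I₂ = I₁ cos²(99° − 43°) = 0.5349 I₀ · cos²(56°) = 0.1673 I₀.
I₃ = I₂ cos²(91° − 99°) = 0.1673 I₀ · cos²(8°) = 0.164 I₀.
Ratio = 0.164 / 0.3629 = 0.452.

I_new/I_old ≈ 0.452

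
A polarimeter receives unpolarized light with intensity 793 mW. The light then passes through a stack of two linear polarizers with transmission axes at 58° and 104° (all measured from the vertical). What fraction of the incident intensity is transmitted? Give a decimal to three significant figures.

I/I₀ ≈ 0.241

Unpolarized light through the first polarizer → I₁ = 793 mW/2 = 396.5 mW, polarized at 58°.
I₂ = I₁ · cos²(46°) = 396.5 · 0.4826 = 191.3 mW.
Transmitted fraction = 0.2413.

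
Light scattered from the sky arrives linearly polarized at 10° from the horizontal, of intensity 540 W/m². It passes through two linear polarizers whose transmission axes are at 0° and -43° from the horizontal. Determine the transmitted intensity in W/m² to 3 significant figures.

I ≈ 280 W/m²

By Malus's law, I₁ = 540 W/m² · cos²(10°) = 523.7 W/m².
I₂ = I₁ · cos²(43°) = 523.7 · 0.5349 = 280.1 W/m².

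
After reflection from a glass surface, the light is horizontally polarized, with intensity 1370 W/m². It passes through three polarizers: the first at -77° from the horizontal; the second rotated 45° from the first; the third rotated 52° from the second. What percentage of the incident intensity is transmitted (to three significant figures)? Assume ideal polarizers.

By Malus's law, I₁ = 1370 W/m² · cos²(77°) = 69.33 W/m².
I₂ = I₁ · cos²(45°) = 69.33 · 0.5 = 34.66 W/m².
I₃ = I₂ · cos²(52°) = 34.66 · 0.379 = 13.14 W/m².
That is 0.959% of the incident intensity.

≈ 0.959%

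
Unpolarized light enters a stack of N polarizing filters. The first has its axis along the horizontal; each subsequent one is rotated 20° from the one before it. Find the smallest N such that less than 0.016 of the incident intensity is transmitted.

First polarizer halves the unpolarized light: factor 1/2.
Each further stage multiplies by cos²(20°) = 0.883.
After N polarizers: T = 0.5·0.883^(N−1). Require T < 0.016 ⇒ N−1 > ln(0.016/0.5)/ln(0.883) = 27.67, so N−1 ≥ 28 and N = 29.
Check: N=29 gives T = 0.01535 < 0.016; N=28 gives T = 0.01739.

N = 29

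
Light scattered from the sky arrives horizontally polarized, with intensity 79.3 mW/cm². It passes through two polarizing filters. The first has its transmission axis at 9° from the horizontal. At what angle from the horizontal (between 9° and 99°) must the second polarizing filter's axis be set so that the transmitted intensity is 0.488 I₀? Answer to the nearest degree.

θ ≈ 54°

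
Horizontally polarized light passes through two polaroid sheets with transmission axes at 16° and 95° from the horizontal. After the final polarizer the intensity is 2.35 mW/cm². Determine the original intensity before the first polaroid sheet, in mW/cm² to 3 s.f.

I₀ ≈ 69.9 mW/cm²

I₁ = I₀ cos²(16° − 0°) = I₀ cos²(16°) = 0.924 I₀.
I₂ = I₁ cos²(95° − 16°) = 0.924 I₀ · cos²(79°) = 0.03364 I₀.
So 2.35 mW/cm² = 0.03364 I₀, giving I₀ = 2.35/0.03364 = 69.85 mW/cm².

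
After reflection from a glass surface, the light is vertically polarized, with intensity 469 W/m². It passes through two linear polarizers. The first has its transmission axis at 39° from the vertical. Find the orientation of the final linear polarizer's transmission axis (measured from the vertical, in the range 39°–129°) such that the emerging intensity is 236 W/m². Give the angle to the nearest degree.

θ ≈ 63°

I₁ = I₀ cos²(39° − 0°) = I₀ cos²(39°) = 0.604 I₀.
Target fraction: 236 / 469 W/m² = 0.5032 of I₀.
Need I₂/I₀ = 0.5032, so cos²(θ − 39°) = 0.5032 / 0.604 = 0.8332.
θ − 39° = arccos(√0.8332) = 24.1°, giving θ ≈ 39 + 24.1 = 63.1°.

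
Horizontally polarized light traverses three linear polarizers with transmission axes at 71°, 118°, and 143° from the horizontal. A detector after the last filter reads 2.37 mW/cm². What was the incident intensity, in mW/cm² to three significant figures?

I₀ ≈ 58.5 mW/cm²

By Malus's law, I₁ = I₀ cos²(71° − 0°) = I₀ cos²(71°) = 0.106 I₀.
I₂ = I₁ cos²(118° − 71°) = 0.106 I₀ · cos²(47°) = 0.0493 I₀.
I₃ = I₂ cos²(143° − 118°) = 0.0493 I₀ · cos²(25°) = 0.0405 I₀.
So 2.37 mW/cm² = 0.0405 I₀, giving I₀ = 2.37/0.0405 = 58.53 mW/cm².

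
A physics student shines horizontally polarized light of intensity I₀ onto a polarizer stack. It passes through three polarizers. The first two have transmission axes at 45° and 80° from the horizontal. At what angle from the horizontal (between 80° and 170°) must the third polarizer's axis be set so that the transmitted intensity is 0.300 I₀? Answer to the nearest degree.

I₁ = I₀ cos²(45° − 0°) = I₀ cos²(45°) = 0.5 I₀.
I₂ = I₁ cos²(80° − 45°) = 0.5 I₀ · cos²(35°) = 0.3355 I₀.
Need I₃/I₀ = 0.3, so cos²(θ − 80°) = 0.3 / 0.3355 = 0.8942.
θ − 80° = arccos(√0.8942) = 19.0°, giving θ ≈ 80 + 19.0 = 99.0°.

θ ≈ 99°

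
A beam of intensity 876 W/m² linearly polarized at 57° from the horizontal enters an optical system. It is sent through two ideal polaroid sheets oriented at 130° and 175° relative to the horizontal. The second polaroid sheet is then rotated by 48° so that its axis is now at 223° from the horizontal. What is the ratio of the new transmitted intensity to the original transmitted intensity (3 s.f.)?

I_new/I_old ≈ 0.00548

Before rotation:
I₁ = I₀ cos²(130° − 57°) = I₀ cos²(73°) = 0.08548 I₀.
I₂ = I₁ cos²(175° − 130°) = 0.08548 I₀ · cos²(45°) = 0.04274 I₀.
After rotation:
I₁ = I₀ cos²(130° − 57°) = I₀ cos²(73°) = 0.08548 I₀.
Angle between axes 1 and 2: 87°. I₂ = 0.08548 I₀ · cos²(87°) = 0.0002341 I₀.
Ratio = 0.0002341 / 0.04274 = 0.005478.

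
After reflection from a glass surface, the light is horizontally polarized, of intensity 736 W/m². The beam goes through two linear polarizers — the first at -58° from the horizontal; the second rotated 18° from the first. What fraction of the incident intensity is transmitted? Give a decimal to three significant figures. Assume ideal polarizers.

I₁ = 736 W/m² · cos²(58°) = 206.7 W/m².
I₂ = I₁ · cos²(18°) = 206.7 · 0.9045 = 186.9 W/m².
Transmitted fraction = 0.254.

I/I₀ ≈ 0.254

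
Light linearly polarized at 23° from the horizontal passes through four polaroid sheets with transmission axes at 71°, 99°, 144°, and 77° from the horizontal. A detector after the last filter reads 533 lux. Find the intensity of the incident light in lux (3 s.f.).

I₀ ≈ 2.00e4 lux

I₁ = I₀ cos²(71° − 23°) = I₀ cos²(48°) = 0.4477 I₀.
I₂ = I₁ cos²(99° − 71°) = 0.4477 I₀ · cos²(28°) = 0.3491 I₀.
I₃ = I₂ cos²(144° − 99°) = 0.3491 I₀ · cos²(45°) = 0.1745 I₀.
I₄ = I₃ cos²(77° − 144°) = 0.1745 I₀ · cos²(67°) = 0.02665 I₀.
So 533 lux = 0.02665 I₀, giving I₀ = 533/0.02665 = 2e+04 lux.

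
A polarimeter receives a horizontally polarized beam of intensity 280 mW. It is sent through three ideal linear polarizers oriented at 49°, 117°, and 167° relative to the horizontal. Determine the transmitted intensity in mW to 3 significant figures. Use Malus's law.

I ≈ 6.99 mW

By Malus's law, I₁ = 280 mW · cos²(49°) = 120.5 mW.
I₂ = I₁ · cos²(68°) = 120.5 · 0.1403 = 16.91 mW.
I₃ = I₂ · cos²(50°) = 16.91 · 0.4132 = 6.988 mW.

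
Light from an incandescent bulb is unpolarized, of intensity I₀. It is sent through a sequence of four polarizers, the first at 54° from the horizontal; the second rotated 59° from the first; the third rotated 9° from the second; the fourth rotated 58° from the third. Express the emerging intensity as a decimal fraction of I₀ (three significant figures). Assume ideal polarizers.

Unpolarized light through the first polarizer → I₁ = ½ I₀, now polarized at 54°.
I₂ = I₁ cos²(59°) = 0.5 · 0.2653 I₀ = 0.1326 I₀.
I₃ = I₂ cos²(9°) = 0.1326 · 0.9755 I₀ = 0.1294 I₀.
I₄ = I₃ cos²(58°) = 0.1294 · 0.2808 I₀ = 0.03633 I₀.
Transmitted fraction = 0.03633.

≈ 0.0363 I₀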